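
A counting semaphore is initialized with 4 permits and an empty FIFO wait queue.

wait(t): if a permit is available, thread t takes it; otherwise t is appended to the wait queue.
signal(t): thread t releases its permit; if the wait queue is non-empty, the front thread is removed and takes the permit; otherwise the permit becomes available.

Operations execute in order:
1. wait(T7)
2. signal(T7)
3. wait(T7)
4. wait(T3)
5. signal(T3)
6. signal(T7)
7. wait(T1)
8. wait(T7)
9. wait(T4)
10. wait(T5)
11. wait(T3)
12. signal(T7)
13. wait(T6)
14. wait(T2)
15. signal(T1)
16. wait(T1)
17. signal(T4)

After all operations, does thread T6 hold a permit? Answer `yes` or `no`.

Answer: yes

Derivation:
Step 1: wait(T7) -> count=3 queue=[] holders={T7}
Step 2: signal(T7) -> count=4 queue=[] holders={none}
Step 3: wait(T7) -> count=3 queue=[] holders={T7}
Step 4: wait(T3) -> count=2 queue=[] holders={T3,T7}
Step 5: signal(T3) -> count=3 queue=[] holders={T7}
Step 6: signal(T7) -> count=4 queue=[] holders={none}
Step 7: wait(T1) -> count=3 queue=[] holders={T1}
Step 8: wait(T7) -> count=2 queue=[] holders={T1,T7}
Step 9: wait(T4) -> count=1 queue=[] holders={T1,T4,T7}
Step 10: wait(T5) -> count=0 queue=[] holders={T1,T4,T5,T7}
Step 11: wait(T3) -> count=0 queue=[T3] holders={T1,T4,T5,T7}
Step 12: signal(T7) -> count=0 queue=[] holders={T1,T3,T4,T5}
Step 13: wait(T6) -> count=0 queue=[T6] holders={T1,T3,T4,T5}
Step 14: wait(T2) -> count=0 queue=[T6,T2] holders={T1,T3,T4,T5}
Step 15: signal(T1) -> count=0 queue=[T2] holders={T3,T4,T5,T6}
Step 16: wait(T1) -> count=0 queue=[T2,T1] holders={T3,T4,T5,T6}
Step 17: signal(T4) -> count=0 queue=[T1] holders={T2,T3,T5,T6}
Final holders: {T2,T3,T5,T6} -> T6 in holders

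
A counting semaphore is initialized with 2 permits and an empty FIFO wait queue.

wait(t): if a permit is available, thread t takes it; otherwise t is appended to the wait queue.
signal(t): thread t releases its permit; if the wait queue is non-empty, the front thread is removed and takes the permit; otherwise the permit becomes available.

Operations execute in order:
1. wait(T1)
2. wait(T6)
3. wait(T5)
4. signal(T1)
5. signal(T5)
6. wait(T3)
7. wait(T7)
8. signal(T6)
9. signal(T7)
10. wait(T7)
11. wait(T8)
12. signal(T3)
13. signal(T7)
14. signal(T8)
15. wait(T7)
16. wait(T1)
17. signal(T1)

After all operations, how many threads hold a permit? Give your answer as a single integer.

Step 1: wait(T1) -> count=1 queue=[] holders={T1}
Step 2: wait(T6) -> count=0 queue=[] holders={T1,T6}
Step 3: wait(T5) -> count=0 queue=[T5] holders={T1,T6}
Step 4: signal(T1) -> count=0 queue=[] holders={T5,T6}
Step 5: signal(T5) -> count=1 queue=[] holders={T6}
Step 6: wait(T3) -> count=0 queue=[] holders={T3,T6}
Step 7: wait(T7) -> count=0 queue=[T7] holders={T3,T6}
Step 8: signal(T6) -> count=0 queue=[] holders={T3,T7}
Step 9: signal(T7) -> count=1 queue=[] holders={T3}
Step 10: wait(T7) -> count=0 queue=[] holders={T3,T7}
Step 11: wait(T8) -> count=0 queue=[T8] holders={T3,T7}
Step 12: signal(T3) -> count=0 queue=[] holders={T7,T8}
Step 13: signal(T7) -> count=1 queue=[] holders={T8}
Step 14: signal(T8) -> count=2 queue=[] holders={none}
Step 15: wait(T7) -> count=1 queue=[] holders={T7}
Step 16: wait(T1) -> count=0 queue=[] holders={T1,T7}
Step 17: signal(T1) -> count=1 queue=[] holders={T7}
Final holders: {T7} -> 1 thread(s)

Answer: 1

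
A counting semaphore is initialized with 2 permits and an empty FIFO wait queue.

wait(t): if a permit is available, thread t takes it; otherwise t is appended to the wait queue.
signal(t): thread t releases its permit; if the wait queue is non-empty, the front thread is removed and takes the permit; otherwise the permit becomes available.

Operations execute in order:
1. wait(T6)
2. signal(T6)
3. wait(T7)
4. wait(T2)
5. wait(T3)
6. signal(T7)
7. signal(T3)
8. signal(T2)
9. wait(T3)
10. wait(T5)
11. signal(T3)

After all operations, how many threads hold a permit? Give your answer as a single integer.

Answer: 1

Derivation:
Step 1: wait(T6) -> count=1 queue=[] holders={T6}
Step 2: signal(T6) -> count=2 queue=[] holders={none}
Step 3: wait(T7) -> count=1 queue=[] holders={T7}
Step 4: wait(T2) -> count=0 queue=[] holders={T2,T7}
Step 5: wait(T3) -> count=0 queue=[T3] holders={T2,T7}
Step 6: signal(T7) -> count=0 queue=[] holders={T2,T3}
Step 7: signal(T3) -> count=1 queue=[] holders={T2}
Step 8: signal(T2) -> count=2 queue=[] holders={none}
Step 9: wait(T3) -> count=1 queue=[] holders={T3}
Step 10: wait(T5) -> count=0 queue=[] holders={T3,T5}
Step 11: signal(T3) -> count=1 queue=[] holders={T5}
Final holders: {T5} -> 1 thread(s)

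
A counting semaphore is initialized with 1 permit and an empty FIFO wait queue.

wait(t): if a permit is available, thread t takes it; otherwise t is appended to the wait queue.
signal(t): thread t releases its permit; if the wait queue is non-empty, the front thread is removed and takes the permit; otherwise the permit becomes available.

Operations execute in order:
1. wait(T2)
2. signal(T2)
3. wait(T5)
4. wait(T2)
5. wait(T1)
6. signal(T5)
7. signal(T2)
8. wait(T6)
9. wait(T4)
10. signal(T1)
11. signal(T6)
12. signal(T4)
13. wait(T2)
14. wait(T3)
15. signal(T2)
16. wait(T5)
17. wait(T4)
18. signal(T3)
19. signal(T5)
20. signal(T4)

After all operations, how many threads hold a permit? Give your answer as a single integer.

Answer: 0

Derivation:
Step 1: wait(T2) -> count=0 queue=[] holders={T2}
Step 2: signal(T2) -> count=1 queue=[] holders={none}
Step 3: wait(T5) -> count=0 queue=[] holders={T5}
Step 4: wait(T2) -> count=0 queue=[T2] holders={T5}
Step 5: wait(T1) -> count=0 queue=[T2,T1] holders={T5}
Step 6: signal(T5) -> count=0 queue=[T1] holders={T2}
Step 7: signal(T2) -> count=0 queue=[] holders={T1}
Step 8: wait(T6) -> count=0 queue=[T6] holders={T1}
Step 9: wait(T4) -> count=0 queue=[T6,T4] holders={T1}
Step 10: signal(T1) -> count=0 queue=[T4] holders={T6}
Step 11: signal(T6) -> count=0 queue=[] holders={T4}
Step 12: signal(T4) -> count=1 queue=[] holders={none}
Step 13: wait(T2) -> count=0 queue=[] holders={T2}
Step 14: wait(T3) -> count=0 queue=[T3] holders={T2}
Step 15: signal(T2) -> count=0 queue=[] holders={T3}
Step 16: wait(T5) -> count=0 queue=[T5] holders={T3}
Step 17: wait(T4) -> count=0 queue=[T5,T4] holders={T3}
Step 18: signal(T3) -> count=0 queue=[T4] holders={T5}
Step 19: signal(T5) -> count=0 queue=[] holders={T4}
Step 20: signal(T4) -> count=1 queue=[] holders={none}
Final holders: {none} -> 0 thread(s)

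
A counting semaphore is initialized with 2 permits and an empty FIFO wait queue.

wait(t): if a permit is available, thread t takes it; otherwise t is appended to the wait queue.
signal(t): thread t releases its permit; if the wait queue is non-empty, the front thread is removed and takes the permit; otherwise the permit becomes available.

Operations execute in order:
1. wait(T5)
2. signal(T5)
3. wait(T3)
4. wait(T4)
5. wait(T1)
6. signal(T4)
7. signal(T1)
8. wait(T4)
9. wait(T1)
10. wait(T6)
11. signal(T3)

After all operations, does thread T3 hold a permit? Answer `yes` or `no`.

Step 1: wait(T5) -> count=1 queue=[] holders={T5}
Step 2: signal(T5) -> count=2 queue=[] holders={none}
Step 3: wait(T3) -> count=1 queue=[] holders={T3}
Step 4: wait(T4) -> count=0 queue=[] holders={T3,T4}
Step 5: wait(T1) -> count=0 queue=[T1] holders={T3,T4}
Step 6: signal(T4) -> count=0 queue=[] holders={T1,T3}
Step 7: signal(T1) -> count=1 queue=[] holders={T3}
Step 8: wait(T4) -> count=0 queue=[] holders={T3,T4}
Step 9: wait(T1) -> count=0 queue=[T1] holders={T3,T4}
Step 10: wait(T6) -> count=0 queue=[T1,T6] holders={T3,T4}
Step 11: signal(T3) -> count=0 queue=[T6] holders={T1,T4}
Final holders: {T1,T4} -> T3 not in holders

Answer: no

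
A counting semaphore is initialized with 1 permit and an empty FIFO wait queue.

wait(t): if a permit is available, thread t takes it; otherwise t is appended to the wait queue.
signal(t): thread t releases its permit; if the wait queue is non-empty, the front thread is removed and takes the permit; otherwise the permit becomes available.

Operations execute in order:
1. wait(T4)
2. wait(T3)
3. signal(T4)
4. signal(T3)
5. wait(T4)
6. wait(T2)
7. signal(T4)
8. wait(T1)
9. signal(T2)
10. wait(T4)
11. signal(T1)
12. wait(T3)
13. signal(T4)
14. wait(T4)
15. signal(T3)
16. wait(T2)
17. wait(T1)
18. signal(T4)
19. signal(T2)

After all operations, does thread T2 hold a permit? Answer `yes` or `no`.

Step 1: wait(T4) -> count=0 queue=[] holders={T4}
Step 2: wait(T3) -> count=0 queue=[T3] holders={T4}
Step 3: signal(T4) -> count=0 queue=[] holders={T3}
Step 4: signal(T3) -> count=1 queue=[] holders={none}
Step 5: wait(T4) -> count=0 queue=[] holders={T4}
Step 6: wait(T2) -> count=0 queue=[T2] holders={T4}
Step 7: signal(T4) -> count=0 queue=[] holders={T2}
Step 8: wait(T1) -> count=0 queue=[T1] holders={T2}
Step 9: signal(T2) -> count=0 queue=[] holders={T1}
Step 10: wait(T4) -> count=0 queue=[T4] holders={T1}
Step 11: signal(T1) -> count=0 queue=[] holders={T4}
Step 12: wait(T3) -> count=0 queue=[T3] holders={T4}
Step 13: signal(T4) -> count=0 queue=[] holders={T3}
Step 14: wait(T4) -> count=0 queue=[T4] holders={T3}
Step 15: signal(T3) -> count=0 queue=[] holders={T4}
Step 16: wait(T2) -> count=0 queue=[T2] holders={T4}
Step 17: wait(T1) -> count=0 queue=[T2,T1] holders={T4}
Step 18: signal(T4) -> count=0 queue=[T1] holders={T2}
Step 19: signal(T2) -> count=0 queue=[] holders={T1}
Final holders: {T1} -> T2 not in holders

Answer: no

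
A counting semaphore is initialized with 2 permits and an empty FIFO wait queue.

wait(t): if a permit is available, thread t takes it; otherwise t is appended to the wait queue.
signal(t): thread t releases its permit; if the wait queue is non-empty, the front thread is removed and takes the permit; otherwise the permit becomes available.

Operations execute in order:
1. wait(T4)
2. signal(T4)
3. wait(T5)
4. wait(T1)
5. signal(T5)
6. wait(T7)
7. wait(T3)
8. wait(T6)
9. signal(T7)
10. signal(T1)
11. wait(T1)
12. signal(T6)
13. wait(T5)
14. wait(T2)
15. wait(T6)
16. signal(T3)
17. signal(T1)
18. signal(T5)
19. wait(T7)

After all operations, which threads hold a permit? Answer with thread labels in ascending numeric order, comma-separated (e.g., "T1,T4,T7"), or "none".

Step 1: wait(T4) -> count=1 queue=[] holders={T4}
Step 2: signal(T4) -> count=2 queue=[] holders={none}
Step 3: wait(T5) -> count=1 queue=[] holders={T5}
Step 4: wait(T1) -> count=0 queue=[] holders={T1,T5}
Step 5: signal(T5) -> count=1 queue=[] holders={T1}
Step 6: wait(T7) -> count=0 queue=[] holders={T1,T7}
Step 7: wait(T3) -> count=0 queue=[T3] holders={T1,T7}
Step 8: wait(T6) -> count=0 queue=[T3,T6] holders={T1,T7}
Step 9: signal(T7) -> count=0 queue=[T6] holders={T1,T3}
Step 10: signal(T1) -> count=0 queue=[] holders={T3,T6}
Step 11: wait(T1) -> count=0 queue=[T1] holders={T3,T6}
Step 12: signal(T6) -> count=0 queue=[] holders={T1,T3}
Step 13: wait(T5) -> count=0 queue=[T5] holders={T1,T3}
Step 14: wait(T2) -> count=0 queue=[T5,T2] holders={T1,T3}
Step 15: wait(T6) -> count=0 queue=[T5,T2,T6] holders={T1,T3}
Step 16: signal(T3) -> count=0 queue=[T2,T6] holders={T1,T5}
Step 17: signal(T1) -> count=0 queue=[T6] holders={T2,T5}
Step 18: signal(T5) -> count=0 queue=[] holders={T2,T6}
Step 19: wait(T7) -> count=0 queue=[T7] holders={T2,T6}
Final holders: T2,T6

Answer: T2,T6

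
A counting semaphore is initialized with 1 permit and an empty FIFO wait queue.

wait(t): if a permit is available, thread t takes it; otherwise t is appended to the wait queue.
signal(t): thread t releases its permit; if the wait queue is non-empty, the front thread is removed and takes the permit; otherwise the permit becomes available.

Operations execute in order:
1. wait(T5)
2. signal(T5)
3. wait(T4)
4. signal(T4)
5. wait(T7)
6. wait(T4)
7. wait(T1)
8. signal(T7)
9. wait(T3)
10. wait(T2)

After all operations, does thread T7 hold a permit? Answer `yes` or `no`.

Step 1: wait(T5) -> count=0 queue=[] holders={T5}
Step 2: signal(T5) -> count=1 queue=[] holders={none}
Step 3: wait(T4) -> count=0 queue=[] holders={T4}
Step 4: signal(T4) -> count=1 queue=[] holders={none}
Step 5: wait(T7) -> count=0 queue=[] holders={T7}
Step 6: wait(T4) -> count=0 queue=[T4] holders={T7}
Step 7: wait(T1) -> count=0 queue=[T4,T1] holders={T7}
Step 8: signal(T7) -> count=0 queue=[T1] holders={T4}
Step 9: wait(T3) -> count=0 queue=[T1,T3] holders={T4}
Step 10: wait(T2) -> count=0 queue=[T1,T3,T2] holders={T4}
Final holders: {T4} -> T7 not in holders

Answer: no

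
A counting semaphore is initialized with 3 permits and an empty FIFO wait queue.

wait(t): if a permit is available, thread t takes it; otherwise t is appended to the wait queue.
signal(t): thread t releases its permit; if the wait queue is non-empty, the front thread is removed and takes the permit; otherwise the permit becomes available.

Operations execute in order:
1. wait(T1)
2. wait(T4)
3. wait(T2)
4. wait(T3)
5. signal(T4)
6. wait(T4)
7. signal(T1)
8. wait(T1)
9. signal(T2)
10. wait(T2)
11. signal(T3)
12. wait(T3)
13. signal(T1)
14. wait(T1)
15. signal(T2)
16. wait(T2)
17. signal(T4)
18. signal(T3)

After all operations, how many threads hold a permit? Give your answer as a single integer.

Step 1: wait(T1) -> count=2 queue=[] holders={T1}
Step 2: wait(T4) -> count=1 queue=[] holders={T1,T4}
Step 3: wait(T2) -> count=0 queue=[] holders={T1,T2,T4}
Step 4: wait(T3) -> count=0 queue=[T3] holders={T1,T2,T4}
Step 5: signal(T4) -> count=0 queue=[] holders={T1,T2,T3}
Step 6: wait(T4) -> count=0 queue=[T4] holders={T1,T2,T3}
Step 7: signal(T1) -> count=0 queue=[] holders={T2,T3,T4}
Step 8: wait(T1) -> count=0 queue=[T1] holders={T2,T3,T4}
Step 9: signal(T2) -> count=0 queue=[] holders={T1,T3,T4}
Step 10: wait(T2) -> count=0 queue=[T2] holders={T1,T3,T4}
Step 11: signal(T3) -> count=0 queue=[] holders={T1,T2,T4}
Step 12: wait(T3) -> count=0 queue=[T3] holders={T1,T2,T4}
Step 13: signal(T1) -> count=0 queue=[] holders={T2,T3,T4}
Step 14: wait(T1) -> count=0 queue=[T1] holders={T2,T3,T4}
Step 15: signal(T2) -> count=0 queue=[] holders={T1,T3,T4}
Step 16: wait(T2) -> count=0 queue=[T2] holders={T1,T3,T4}
Step 17: signal(T4) -> count=0 queue=[] holders={T1,T2,T3}
Step 18: signal(T3) -> count=1 queue=[] holders={T1,T2}
Final holders: {T1,T2} -> 2 thread(s)

Answer: 2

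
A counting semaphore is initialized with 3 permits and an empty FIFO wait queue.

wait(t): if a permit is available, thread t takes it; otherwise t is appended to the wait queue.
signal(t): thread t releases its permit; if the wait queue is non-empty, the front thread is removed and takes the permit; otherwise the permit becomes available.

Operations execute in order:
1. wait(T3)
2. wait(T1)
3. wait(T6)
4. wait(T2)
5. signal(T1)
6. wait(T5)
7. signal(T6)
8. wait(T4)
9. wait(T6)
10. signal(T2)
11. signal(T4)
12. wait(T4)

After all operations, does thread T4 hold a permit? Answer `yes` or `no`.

Step 1: wait(T3) -> count=2 queue=[] holders={T3}
Step 2: wait(T1) -> count=1 queue=[] holders={T1,T3}
Step 3: wait(T6) -> count=0 queue=[] holders={T1,T3,T6}
Step 4: wait(T2) -> count=0 queue=[T2] holders={T1,T3,T6}
Step 5: signal(T1) -> count=0 queue=[] holders={T2,T3,T6}
Step 6: wait(T5) -> count=0 queue=[T5] holders={T2,T3,T6}
Step 7: signal(T6) -> count=0 queue=[] holders={T2,T3,T5}
Step 8: wait(T4) -> count=0 queue=[T4] holders={T2,T3,T5}
Step 9: wait(T6) -> count=0 queue=[T4,T6] holders={T2,T3,T5}
Step 10: signal(T2) -> count=0 queue=[T6] holders={T3,T4,T5}
Step 11: signal(T4) -> count=0 queue=[] holders={T3,T5,T6}
Step 12: wait(T4) -> count=0 queue=[T4] holders={T3,T5,T6}
Final holders: {T3,T5,T6} -> T4 not in holders

Answer: no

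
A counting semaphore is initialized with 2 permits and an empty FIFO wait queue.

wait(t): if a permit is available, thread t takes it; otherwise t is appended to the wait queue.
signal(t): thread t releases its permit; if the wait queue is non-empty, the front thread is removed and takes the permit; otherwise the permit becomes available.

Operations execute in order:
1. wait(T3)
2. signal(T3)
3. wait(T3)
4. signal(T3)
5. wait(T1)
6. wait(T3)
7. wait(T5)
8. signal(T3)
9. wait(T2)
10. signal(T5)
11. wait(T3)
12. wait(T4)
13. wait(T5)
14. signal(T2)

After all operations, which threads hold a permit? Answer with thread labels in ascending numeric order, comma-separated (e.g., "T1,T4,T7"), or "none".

Answer: T1,T3

Derivation:
Step 1: wait(T3) -> count=1 queue=[] holders={T3}
Step 2: signal(T3) -> count=2 queue=[] holders={none}
Step 3: wait(T3) -> count=1 queue=[] holders={T3}
Step 4: signal(T3) -> count=2 queue=[] holders={none}
Step 5: wait(T1) -> count=1 queue=[] holders={T1}
Step 6: wait(T3) -> count=0 queue=[] holders={T1,T3}
Step 7: wait(T5) -> count=0 queue=[T5] holders={T1,T3}
Step 8: signal(T3) -> count=0 queue=[] holders={T1,T5}
Step 9: wait(T2) -> count=0 queue=[T2] holders={T1,T5}
Step 10: signal(T5) -> count=0 queue=[] holders={T1,T2}
Step 11: wait(T3) -> count=0 queue=[T3] holders={T1,T2}
Step 12: wait(T4) -> count=0 queue=[T3,T4] holders={T1,T2}
Step 13: wait(T5) -> count=0 queue=[T3,T4,T5] holders={T1,T2}
Step 14: signal(T2) -> count=0 queue=[T4,T5] holders={T1,T3}
Final holders: T1,T3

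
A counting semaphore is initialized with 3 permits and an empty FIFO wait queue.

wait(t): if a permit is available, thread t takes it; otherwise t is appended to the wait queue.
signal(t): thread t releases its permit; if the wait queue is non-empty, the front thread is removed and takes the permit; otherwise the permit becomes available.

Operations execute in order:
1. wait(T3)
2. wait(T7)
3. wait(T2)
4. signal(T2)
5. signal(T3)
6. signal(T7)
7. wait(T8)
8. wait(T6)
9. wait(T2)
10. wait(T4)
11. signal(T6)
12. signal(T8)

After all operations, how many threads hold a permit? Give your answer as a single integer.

Step 1: wait(T3) -> count=2 queue=[] holders={T3}
Step 2: wait(T7) -> count=1 queue=[] holders={T3,T7}
Step 3: wait(T2) -> count=0 queue=[] holders={T2,T3,T7}
Step 4: signal(T2) -> count=1 queue=[] holders={T3,T7}
Step 5: signal(T3) -> count=2 queue=[] holders={T7}
Step 6: signal(T7) -> count=3 queue=[] holders={none}
Step 7: wait(T8) -> count=2 queue=[] holders={T8}
Step 8: wait(T6) -> count=1 queue=[] holders={T6,T8}
Step 9: wait(T2) -> count=0 queue=[] holders={T2,T6,T8}
Step 10: wait(T4) -> count=0 queue=[T4] holders={T2,T6,T8}
Step 11: signal(T6) -> count=0 queue=[] holders={T2,T4,T8}
Step 12: signal(T8) -> count=1 queue=[] holders={T2,T4}
Final holders: {T2,T4} -> 2 thread(s)

Answer: 2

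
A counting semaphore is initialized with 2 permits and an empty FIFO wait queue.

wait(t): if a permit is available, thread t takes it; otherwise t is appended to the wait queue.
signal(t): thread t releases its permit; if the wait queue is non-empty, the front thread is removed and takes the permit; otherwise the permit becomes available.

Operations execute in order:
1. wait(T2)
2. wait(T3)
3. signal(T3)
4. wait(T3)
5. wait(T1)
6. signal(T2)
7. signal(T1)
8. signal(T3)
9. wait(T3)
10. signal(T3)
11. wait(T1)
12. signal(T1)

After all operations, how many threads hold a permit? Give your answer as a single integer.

Answer: 0

Derivation:
Step 1: wait(T2) -> count=1 queue=[] holders={T2}
Step 2: wait(T3) -> count=0 queue=[] holders={T2,T3}
Step 3: signal(T3) -> count=1 queue=[] holders={T2}
Step 4: wait(T3) -> count=0 queue=[] holders={T2,T3}
Step 5: wait(T1) -> count=0 queue=[T1] holders={T2,T3}
Step 6: signal(T2) -> count=0 queue=[] holders={T1,T3}
Step 7: signal(T1) -> count=1 queue=[] holders={T3}
Step 8: signal(T3) -> count=2 queue=[] holders={none}
Step 9: wait(T3) -> count=1 queue=[] holders={T3}
Step 10: signal(T3) -> count=2 queue=[] holders={none}
Step 11: wait(T1) -> count=1 queue=[] holders={T1}
Step 12: signal(T1) -> count=2 queue=[] holders={none}
Final holders: {none} -> 0 thread(s)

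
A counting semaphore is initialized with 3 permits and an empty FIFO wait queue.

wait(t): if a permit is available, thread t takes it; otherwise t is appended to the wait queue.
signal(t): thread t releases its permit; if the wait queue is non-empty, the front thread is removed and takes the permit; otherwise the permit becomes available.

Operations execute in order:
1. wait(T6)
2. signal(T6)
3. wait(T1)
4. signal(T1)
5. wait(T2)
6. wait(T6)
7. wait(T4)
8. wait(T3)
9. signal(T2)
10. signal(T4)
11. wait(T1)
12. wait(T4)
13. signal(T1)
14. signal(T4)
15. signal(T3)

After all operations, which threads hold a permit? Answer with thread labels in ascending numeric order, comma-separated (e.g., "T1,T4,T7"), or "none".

Answer: T6

Derivation:
Step 1: wait(T6) -> count=2 queue=[] holders={T6}
Step 2: signal(T6) -> count=3 queue=[] holders={none}
Step 3: wait(T1) -> count=2 queue=[] holders={T1}
Step 4: signal(T1) -> count=3 queue=[] holders={none}
Step 5: wait(T2) -> count=2 queue=[] holders={T2}
Step 6: wait(T6) -> count=1 queue=[] holders={T2,T6}
Step 7: wait(T4) -> count=0 queue=[] holders={T2,T4,T6}
Step 8: wait(T3) -> count=0 queue=[T3] holders={T2,T4,T6}
Step 9: signal(T2) -> count=0 queue=[] holders={T3,T4,T6}
Step 10: signal(T4) -> count=1 queue=[] holders={T3,T6}
Step 11: wait(T1) -> count=0 queue=[] holders={T1,T3,T6}
Step 12: wait(T4) -> count=0 queue=[T4] holders={T1,T3,T6}
Step 13: signal(T1) -> count=0 queue=[] holders={T3,T4,T6}
Step 14: signal(T4) -> count=1 queue=[] holders={T3,T6}
Step 15: signal(T3) -> count=2 queue=[] holders={T6}
Final holders: T6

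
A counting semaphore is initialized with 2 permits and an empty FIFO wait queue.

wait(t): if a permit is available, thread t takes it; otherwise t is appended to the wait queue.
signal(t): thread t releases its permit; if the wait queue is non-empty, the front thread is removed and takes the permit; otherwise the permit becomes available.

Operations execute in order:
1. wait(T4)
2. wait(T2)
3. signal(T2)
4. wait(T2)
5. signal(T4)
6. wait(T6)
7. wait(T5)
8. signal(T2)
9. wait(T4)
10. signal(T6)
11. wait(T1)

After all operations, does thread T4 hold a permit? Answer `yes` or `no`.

Step 1: wait(T4) -> count=1 queue=[] holders={T4}
Step 2: wait(T2) -> count=0 queue=[] holders={T2,T4}
Step 3: signal(T2) -> count=1 queue=[] holders={T4}
Step 4: wait(T2) -> count=0 queue=[] holders={T2,T4}
Step 5: signal(T4) -> count=1 queue=[] holders={T2}
Step 6: wait(T6) -> count=0 queue=[] holders={T2,T6}
Step 7: wait(T5) -> count=0 queue=[T5] holders={T2,T6}
Step 8: signal(T2) -> count=0 queue=[] holders={T5,T6}
Step 9: wait(T4) -> count=0 queue=[T4] holders={T5,T6}
Step 10: signal(T6) -> count=0 queue=[] holders={T4,T5}
Step 11: wait(T1) -> count=0 queue=[T1] holders={T4,T5}
Final holders: {T4,T5} -> T4 in holders

Answer: yes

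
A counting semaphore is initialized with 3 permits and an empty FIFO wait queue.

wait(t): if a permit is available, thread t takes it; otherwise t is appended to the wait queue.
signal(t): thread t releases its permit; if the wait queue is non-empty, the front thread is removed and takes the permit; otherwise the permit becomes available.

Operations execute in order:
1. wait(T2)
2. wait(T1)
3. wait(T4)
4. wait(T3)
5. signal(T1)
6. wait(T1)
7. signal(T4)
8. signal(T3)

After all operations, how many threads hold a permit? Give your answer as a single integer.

Answer: 2

Derivation:
Step 1: wait(T2) -> count=2 queue=[] holders={T2}
Step 2: wait(T1) -> count=1 queue=[] holders={T1,T2}
Step 3: wait(T4) -> count=0 queue=[] holders={T1,T2,T4}
Step 4: wait(T3) -> count=0 queue=[T3] holders={T1,T2,T4}
Step 5: signal(T1) -> count=0 queue=[] holders={T2,T3,T4}
Step 6: wait(T1) -> count=0 queue=[T1] holders={T2,T3,T4}
Step 7: signal(T4) -> count=0 queue=[] holders={T1,T2,T3}
Step 8: signal(T3) -> count=1 queue=[] holders={T1,T2}
Final holders: {T1,T2} -> 2 thread(s)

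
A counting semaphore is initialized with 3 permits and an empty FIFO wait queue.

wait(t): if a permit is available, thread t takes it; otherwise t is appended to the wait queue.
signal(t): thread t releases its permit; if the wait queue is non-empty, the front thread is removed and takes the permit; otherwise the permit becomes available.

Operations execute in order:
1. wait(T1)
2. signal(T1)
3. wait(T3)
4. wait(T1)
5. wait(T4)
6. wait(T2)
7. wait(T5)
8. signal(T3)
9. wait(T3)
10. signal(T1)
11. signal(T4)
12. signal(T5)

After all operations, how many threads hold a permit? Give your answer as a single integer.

Answer: 2

Derivation:
Step 1: wait(T1) -> count=2 queue=[] holders={T1}
Step 2: signal(T1) -> count=3 queue=[] holders={none}
Step 3: wait(T3) -> count=2 queue=[] holders={T3}
Step 4: wait(T1) -> count=1 queue=[] holders={T1,T3}
Step 5: wait(T4) -> count=0 queue=[] holders={T1,T3,T4}
Step 6: wait(T2) -> count=0 queue=[T2] holders={T1,T3,T4}
Step 7: wait(T5) -> count=0 queue=[T2,T5] holders={T1,T3,T4}
Step 8: signal(T3) -> count=0 queue=[T5] holders={T1,T2,T4}
Step 9: wait(T3) -> count=0 queue=[T5,T3] holders={T1,T2,T4}
Step 10: signal(T1) -> count=0 queue=[T3] holders={T2,T4,T5}
Step 11: signal(T4) -> count=0 queue=[] holders={T2,T3,T5}
Step 12: signal(T5) -> count=1 queue=[] holders={T2,T3}
Final holders: {T2,T3} -> 2 thread(s)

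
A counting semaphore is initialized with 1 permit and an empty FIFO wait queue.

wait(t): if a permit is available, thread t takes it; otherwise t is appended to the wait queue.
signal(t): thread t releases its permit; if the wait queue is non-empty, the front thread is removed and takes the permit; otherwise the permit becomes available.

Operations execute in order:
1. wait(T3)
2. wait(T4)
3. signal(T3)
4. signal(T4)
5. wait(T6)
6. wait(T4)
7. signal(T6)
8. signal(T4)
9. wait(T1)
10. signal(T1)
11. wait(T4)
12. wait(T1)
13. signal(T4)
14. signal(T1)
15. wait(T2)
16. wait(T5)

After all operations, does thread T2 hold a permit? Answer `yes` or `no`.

Step 1: wait(T3) -> count=0 queue=[] holders={T3}
Step 2: wait(T4) -> count=0 queue=[T4] holders={T3}
Step 3: signal(T3) -> count=0 queue=[] holders={T4}
Step 4: signal(T4) -> count=1 queue=[] holders={none}
Step 5: wait(T6) -> count=0 queue=[] holders={T6}
Step 6: wait(T4) -> count=0 queue=[T4] holders={T6}
Step 7: signal(T6) -> count=0 queue=[] holders={T4}
Step 8: signal(T4) -> count=1 queue=[] holders={none}
Step 9: wait(T1) -> count=0 queue=[] holders={T1}
Step 10: signal(T1) -> count=1 queue=[] holders={none}
Step 11: wait(T4) -> count=0 queue=[] holders={T4}
Step 12: wait(T1) -> count=0 queue=[T1] holders={T4}
Step 13: signal(T4) -> count=0 queue=[] holders={T1}
Step 14: signal(T1) -> count=1 queue=[] holders={none}
Step 15: wait(T2) -> count=0 queue=[] holders={T2}
Step 16: wait(T5) -> count=0 queue=[T5] holders={T2}
Final holders: {T2} -> T2 in holders

Answer: yes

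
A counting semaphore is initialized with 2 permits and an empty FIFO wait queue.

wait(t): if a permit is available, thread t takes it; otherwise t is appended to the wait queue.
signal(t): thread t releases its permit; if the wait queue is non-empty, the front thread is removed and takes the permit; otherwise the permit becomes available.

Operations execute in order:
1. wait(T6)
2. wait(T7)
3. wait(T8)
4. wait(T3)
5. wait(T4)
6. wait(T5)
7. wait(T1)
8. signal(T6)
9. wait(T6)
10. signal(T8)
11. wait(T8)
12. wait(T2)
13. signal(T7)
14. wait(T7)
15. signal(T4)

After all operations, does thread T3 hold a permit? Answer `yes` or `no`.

Step 1: wait(T6) -> count=1 queue=[] holders={T6}
Step 2: wait(T7) -> count=0 queue=[] holders={T6,T7}
Step 3: wait(T8) -> count=0 queue=[T8] holders={T6,T7}
Step 4: wait(T3) -> count=0 queue=[T8,T3] holders={T6,T7}
Step 5: wait(T4) -> count=0 queue=[T8,T3,T4] holders={T6,T7}
Step 6: wait(T5) -> count=0 queue=[T8,T3,T4,T5] holders={T6,T7}
Step 7: wait(T1) -> count=0 queue=[T8,T3,T4,T5,T1] holders={T6,T7}
Step 8: signal(T6) -> count=0 queue=[T3,T4,T5,T1] holders={T7,T8}
Step 9: wait(T6) -> count=0 queue=[T3,T4,T5,T1,T6] holders={T7,T8}
Step 10: signal(T8) -> count=0 queue=[T4,T5,T1,T6] holders={T3,T7}
Step 11: wait(T8) -> count=0 queue=[T4,T5,T1,T6,T8] holders={T3,T7}
Step 12: wait(T2) -> count=0 queue=[T4,T5,T1,T6,T8,T2] holders={T3,T7}
Step 13: signal(T7) -> count=0 queue=[T5,T1,T6,T8,T2] holders={T3,T4}
Step 14: wait(T7) -> count=0 queue=[T5,T1,T6,T8,T2,T7] holders={T3,T4}
Step 15: signal(T4) -> count=0 queue=[T1,T6,T8,T2,T7] holders={T3,T5}
Final holders: {T3,T5} -> T3 in holders

Answer: yes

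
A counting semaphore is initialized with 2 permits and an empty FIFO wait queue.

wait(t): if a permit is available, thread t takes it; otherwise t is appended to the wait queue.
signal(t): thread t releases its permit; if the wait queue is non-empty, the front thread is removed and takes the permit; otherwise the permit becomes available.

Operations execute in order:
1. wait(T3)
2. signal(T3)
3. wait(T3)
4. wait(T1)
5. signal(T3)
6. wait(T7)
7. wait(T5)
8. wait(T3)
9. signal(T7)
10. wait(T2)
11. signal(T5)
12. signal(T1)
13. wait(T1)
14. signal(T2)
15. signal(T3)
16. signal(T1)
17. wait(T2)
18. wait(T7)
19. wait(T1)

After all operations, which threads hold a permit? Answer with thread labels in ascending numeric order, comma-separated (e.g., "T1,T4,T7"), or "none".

Step 1: wait(T3) -> count=1 queue=[] holders={T3}
Step 2: signal(T3) -> count=2 queue=[] holders={none}
Step 3: wait(T3) -> count=1 queue=[] holders={T3}
Step 4: wait(T1) -> count=0 queue=[] holders={T1,T3}
Step 5: signal(T3) -> count=1 queue=[] holders={T1}
Step 6: wait(T7) -> count=0 queue=[] holders={T1,T7}
Step 7: wait(T5) -> count=0 queue=[T5] holders={T1,T7}
Step 8: wait(T3) -> count=0 queue=[T5,T3] holders={T1,T7}
Step 9: signal(T7) -> count=0 queue=[T3] holders={T1,T5}
Step 10: wait(T2) -> count=0 queue=[T3,T2] holders={T1,T5}
Step 11: signal(T5) -> count=0 queue=[T2] holders={T1,T3}
Step 12: signal(T1) -> count=0 queue=[] holders={T2,T3}
Step 13: wait(T1) -> count=0 queue=[T1] holders={T2,T3}
Step 14: signal(T2) -> count=0 queue=[] holders={T1,T3}
Step 15: signal(T3) -> count=1 queue=[] holders={T1}
Step 16: signal(T1) -> count=2 queue=[] holders={none}
Step 17: wait(T2) -> count=1 queue=[] holders={T2}
Step 18: wait(T7) -> count=0 queue=[] holders={T2,T7}
Step 19: wait(T1) -> count=0 queue=[T1] holders={T2,T7}
Final holders: T2,T7

Answer: T2,T7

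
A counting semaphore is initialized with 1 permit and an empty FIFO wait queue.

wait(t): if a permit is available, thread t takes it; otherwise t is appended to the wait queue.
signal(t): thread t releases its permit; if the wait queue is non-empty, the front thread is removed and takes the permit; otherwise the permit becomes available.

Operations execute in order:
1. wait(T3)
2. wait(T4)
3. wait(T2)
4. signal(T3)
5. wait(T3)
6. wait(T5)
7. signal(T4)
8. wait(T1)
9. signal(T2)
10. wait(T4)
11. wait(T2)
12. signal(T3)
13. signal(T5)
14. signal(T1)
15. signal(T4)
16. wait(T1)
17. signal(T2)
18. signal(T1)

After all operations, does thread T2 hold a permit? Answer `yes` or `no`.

Answer: no

Derivation:
Step 1: wait(T3) -> count=0 queue=[] holders={T3}
Step 2: wait(T4) -> count=0 queue=[T4] holders={T3}
Step 3: wait(T2) -> count=0 queue=[T4,T2] holders={T3}
Step 4: signal(T3) -> count=0 queue=[T2] holders={T4}
Step 5: wait(T3) -> count=0 queue=[T2,T3] holders={T4}
Step 6: wait(T5) -> count=0 queue=[T2,T3,T5] holders={T4}
Step 7: signal(T4) -> count=0 queue=[T3,T5] holders={T2}
Step 8: wait(T1) -> count=0 queue=[T3,T5,T1] holders={T2}
Step 9: signal(T2) -> count=0 queue=[T5,T1] holders={T3}
Step 10: wait(T4) -> count=0 queue=[T5,T1,T4] holders={T3}
Step 11: wait(T2) -> count=0 queue=[T5,T1,T4,T2] holders={T3}
Step 12: signal(T3) -> count=0 queue=[T1,T4,T2] holders={T5}
Step 13: signal(T5) -> count=0 queue=[T4,T2] holders={T1}
Step 14: signal(T1) -> count=0 queue=[T2] holders={T4}
Step 15: signal(T4) -> count=0 queue=[] holders={T2}
Step 16: wait(T1) -> count=0 queue=[T1] holders={T2}
Step 17: signal(T2) -> count=0 queue=[] holders={T1}
Step 18: signal(T1) -> count=1 queue=[] holders={none}
Final holders: {none} -> T2 not in holders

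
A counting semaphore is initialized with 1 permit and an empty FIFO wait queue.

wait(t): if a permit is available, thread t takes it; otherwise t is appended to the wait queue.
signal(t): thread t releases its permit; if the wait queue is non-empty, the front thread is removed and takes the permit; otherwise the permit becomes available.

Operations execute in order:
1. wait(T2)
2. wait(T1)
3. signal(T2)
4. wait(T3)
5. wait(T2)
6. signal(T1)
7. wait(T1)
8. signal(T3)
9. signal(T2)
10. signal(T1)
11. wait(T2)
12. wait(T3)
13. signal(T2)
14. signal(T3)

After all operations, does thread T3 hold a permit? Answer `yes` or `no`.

Answer: no

Derivation:
Step 1: wait(T2) -> count=0 queue=[] holders={T2}
Step 2: wait(T1) -> count=0 queue=[T1] holders={T2}
Step 3: signal(T2) -> count=0 queue=[] holders={T1}
Step 4: wait(T3) -> count=0 queue=[T3] holders={T1}
Step 5: wait(T2) -> count=0 queue=[T3,T2] holders={T1}
Step 6: signal(T1) -> count=0 queue=[T2] holders={T3}
Step 7: wait(T1) -> count=0 queue=[T2,T1] holders={T3}
Step 8: signal(T3) -> count=0 queue=[T1] holders={T2}
Step 9: signal(T2) -> count=0 queue=[] holders={T1}
Step 10: signal(T1) -> count=1 queue=[] holders={none}
Step 11: wait(T2) -> count=0 queue=[] holders={T2}
Step 12: wait(T3) -> count=0 queue=[T3] holders={T2}
Step 13: signal(T2) -> count=0 queue=[] holders={T3}
Step 14: signal(T3) -> count=1 queue=[] holders={none}
Final holders: {none} -> T3 not in holders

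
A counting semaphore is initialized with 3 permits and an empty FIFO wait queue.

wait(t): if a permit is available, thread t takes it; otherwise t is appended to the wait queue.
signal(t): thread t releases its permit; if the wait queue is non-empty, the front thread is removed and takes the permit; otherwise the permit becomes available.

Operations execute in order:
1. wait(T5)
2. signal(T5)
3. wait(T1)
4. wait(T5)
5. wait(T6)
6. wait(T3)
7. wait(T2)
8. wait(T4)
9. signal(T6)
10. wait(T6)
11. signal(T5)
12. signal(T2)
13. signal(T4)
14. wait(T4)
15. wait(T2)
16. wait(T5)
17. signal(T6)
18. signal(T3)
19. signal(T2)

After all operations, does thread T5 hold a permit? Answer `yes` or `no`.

Step 1: wait(T5) -> count=2 queue=[] holders={T5}
Step 2: signal(T5) -> count=3 queue=[] holders={none}
Step 3: wait(T1) -> count=2 queue=[] holders={T1}
Step 4: wait(T5) -> count=1 queue=[] holders={T1,T5}
Step 5: wait(T6) -> count=0 queue=[] holders={T1,T5,T6}
Step 6: wait(T3) -> count=0 queue=[T3] holders={T1,T5,T6}
Step 7: wait(T2) -> count=0 queue=[T3,T2] holders={T1,T5,T6}
Step 8: wait(T4) -> count=0 queue=[T3,T2,T4] holders={T1,T5,T6}
Step 9: signal(T6) -> count=0 queue=[T2,T4] holders={T1,T3,T5}
Step 10: wait(T6) -> count=0 queue=[T2,T4,T6] holders={T1,T3,T5}
Step 11: signal(T5) -> count=0 queue=[T4,T6] holders={T1,T2,T3}
Step 12: signal(T2) -> count=0 queue=[T6] holders={T1,T3,T4}
Step 13: signal(T4) -> count=0 queue=[] holders={T1,T3,T6}
Step 14: wait(T4) -> count=0 queue=[T4] holders={T1,T3,T6}
Step 15: wait(T2) -> count=0 queue=[T4,T2] holders={T1,T3,T6}
Step 16: wait(T5) -> count=0 queue=[T4,T2,T5] holders={T1,T3,T6}
Step 17: signal(T6) -> count=0 queue=[T2,T5] holders={T1,T3,T4}
Step 18: signal(T3) -> count=0 queue=[T5] holders={T1,T2,T4}
Step 19: signal(T2) -> count=0 queue=[] holders={T1,T4,T5}
Final holders: {T1,T4,T5} -> T5 in holders

Answer: yes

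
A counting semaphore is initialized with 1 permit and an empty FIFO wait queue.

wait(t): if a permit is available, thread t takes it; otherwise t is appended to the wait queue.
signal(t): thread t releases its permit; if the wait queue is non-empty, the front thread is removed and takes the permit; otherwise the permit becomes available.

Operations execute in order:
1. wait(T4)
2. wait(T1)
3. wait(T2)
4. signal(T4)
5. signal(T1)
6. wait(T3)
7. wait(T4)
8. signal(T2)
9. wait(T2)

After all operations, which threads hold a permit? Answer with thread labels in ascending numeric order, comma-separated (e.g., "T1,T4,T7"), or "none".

Step 1: wait(T4) -> count=0 queue=[] holders={T4}
Step 2: wait(T1) -> count=0 queue=[T1] holders={T4}
Step 3: wait(T2) -> count=0 queue=[T1,T2] holders={T4}
Step 4: signal(T4) -> count=0 queue=[T2] holders={T1}
Step 5: signal(T1) -> count=0 queue=[] holders={T2}
Step 6: wait(T3) -> count=0 queue=[T3] holders={T2}
Step 7: wait(T4) -> count=0 queue=[T3,T4] holders={T2}
Step 8: signal(T2) -> count=0 queue=[T4] holders={T3}
Step 9: wait(T2) -> count=0 queue=[T4,T2] holders={T3}
Final holders: T3

Answer: T3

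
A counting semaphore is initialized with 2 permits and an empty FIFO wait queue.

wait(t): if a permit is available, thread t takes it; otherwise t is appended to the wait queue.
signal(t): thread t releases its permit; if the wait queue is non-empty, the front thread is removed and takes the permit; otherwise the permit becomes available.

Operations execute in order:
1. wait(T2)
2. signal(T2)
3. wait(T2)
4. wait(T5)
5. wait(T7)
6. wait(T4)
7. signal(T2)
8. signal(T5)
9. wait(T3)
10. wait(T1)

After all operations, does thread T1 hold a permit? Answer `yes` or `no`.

Answer: no

Derivation:
Step 1: wait(T2) -> count=1 queue=[] holders={T2}
Step 2: signal(T2) -> count=2 queue=[] holders={none}
Step 3: wait(T2) -> count=1 queue=[] holders={T2}
Step 4: wait(T5) -> count=0 queue=[] holders={T2,T5}
Step 5: wait(T7) -> count=0 queue=[T7] holders={T2,T5}
Step 6: wait(T4) -> count=0 queue=[T7,T4] holders={T2,T5}
Step 7: signal(T2) -> count=0 queue=[T4] holders={T5,T7}
Step 8: signal(T5) -> count=0 queue=[] holders={T4,T7}
Step 9: wait(T3) -> count=0 queue=[T3] holders={T4,T7}
Step 10: wait(T1) -> count=0 queue=[T3,T1] holders={T4,T7}
Final holders: {T4,T7} -> T1 not in holders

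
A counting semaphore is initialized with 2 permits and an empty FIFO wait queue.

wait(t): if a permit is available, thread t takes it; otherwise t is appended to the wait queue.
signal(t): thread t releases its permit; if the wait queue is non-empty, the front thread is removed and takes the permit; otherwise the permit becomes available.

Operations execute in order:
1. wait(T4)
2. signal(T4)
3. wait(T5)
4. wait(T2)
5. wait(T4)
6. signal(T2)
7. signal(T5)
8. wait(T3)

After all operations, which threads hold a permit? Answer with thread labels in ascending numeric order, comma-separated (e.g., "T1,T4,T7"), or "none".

Step 1: wait(T4) -> count=1 queue=[] holders={T4}
Step 2: signal(T4) -> count=2 queue=[] holders={none}
Step 3: wait(T5) -> count=1 queue=[] holders={T5}
Step 4: wait(T2) -> count=0 queue=[] holders={T2,T5}
Step 5: wait(T4) -> count=0 queue=[T4] holders={T2,T5}
Step 6: signal(T2) -> count=0 queue=[] holders={T4,T5}
Step 7: signal(T5) -> count=1 queue=[] holders={T4}
Step 8: wait(T3) -> count=0 queue=[] holders={T3,T4}
Final holders: T3,T4

Answer: T3,T4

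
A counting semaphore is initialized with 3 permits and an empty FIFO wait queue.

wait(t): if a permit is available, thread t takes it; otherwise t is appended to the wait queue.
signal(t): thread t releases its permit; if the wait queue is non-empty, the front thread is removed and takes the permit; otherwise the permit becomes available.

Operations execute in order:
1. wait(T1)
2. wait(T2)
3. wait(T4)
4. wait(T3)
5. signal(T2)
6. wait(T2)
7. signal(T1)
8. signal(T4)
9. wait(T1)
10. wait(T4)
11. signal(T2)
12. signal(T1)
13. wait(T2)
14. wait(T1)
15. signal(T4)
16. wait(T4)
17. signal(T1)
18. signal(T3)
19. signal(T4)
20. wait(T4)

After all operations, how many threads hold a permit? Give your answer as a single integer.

Answer: 2

Derivation:
Step 1: wait(T1) -> count=2 queue=[] holders={T1}
Step 2: wait(T2) -> count=1 queue=[] holders={T1,T2}
Step 3: wait(T4) -> count=0 queue=[] holders={T1,T2,T4}
Step 4: wait(T3) -> count=0 queue=[T3] holders={T1,T2,T4}
Step 5: signal(T2) -> count=0 queue=[] holders={T1,T3,T4}
Step 6: wait(T2) -> count=0 queue=[T2] holders={T1,T3,T4}
Step 7: signal(T1) -> count=0 queue=[] holders={T2,T3,T4}
Step 8: signal(T4) -> count=1 queue=[] holders={T2,T3}
Step 9: wait(T1) -> count=0 queue=[] holders={T1,T2,T3}
Step 10: wait(T4) -> count=0 queue=[T4] holders={T1,T2,T3}
Step 11: signal(T2) -> count=0 queue=[] holders={T1,T3,T4}
Step 12: signal(T1) -> count=1 queue=[] holders={T3,T4}
Step 13: wait(T2) -> count=0 queue=[] holders={T2,T3,T4}
Step 14: wait(T1) -> count=0 queue=[T1] holders={T2,T3,T4}
Step 15: signal(T4) -> count=0 queue=[] holders={T1,T2,T3}
Step 16: wait(T4) -> count=0 queue=[T4] holders={T1,T2,T3}
Step 17: signal(T1) -> count=0 queue=[] holders={T2,T3,T4}
Step 18: signal(T3) -> count=1 queue=[] holders={T2,T4}
Step 19: signal(T4) -> count=2 queue=[] holders={T2}
Step 20: wait(T4) -> count=1 queue=[] holders={T2,T4}
Final holders: {T2,T4} -> 2 thread(s)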